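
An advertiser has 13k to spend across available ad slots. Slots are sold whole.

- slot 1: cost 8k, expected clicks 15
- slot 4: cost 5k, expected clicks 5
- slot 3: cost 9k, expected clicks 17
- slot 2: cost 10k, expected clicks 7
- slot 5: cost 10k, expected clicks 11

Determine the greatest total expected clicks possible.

20

Allowing fractional choices, the relaxed optimum would be about 24.5, but ad slots are indivisible.
slot 3: cost 9 ≤ 13, expected clicks 17.
slot 1 + slot 4: cost 8 + 5 = 13 ≤ 13, expected clicks 15 + 5 = 20.
slot 1: cost 8 ≤ 13, expected clicks 15.
Best is slot 1 and slot 4 with total expected clicks 20.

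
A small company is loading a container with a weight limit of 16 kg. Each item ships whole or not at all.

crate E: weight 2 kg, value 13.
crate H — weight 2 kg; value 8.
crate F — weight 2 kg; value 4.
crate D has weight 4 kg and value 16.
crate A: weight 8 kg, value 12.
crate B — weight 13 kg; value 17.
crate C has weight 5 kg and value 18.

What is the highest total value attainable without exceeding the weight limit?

59

Allowing fractional choices, the relaxed optimum would be about 60.5, but items are indivisible.
crate E + crate H + crate D + crate C: weight 2 + 2 + 4 + 5 = 13 ≤ 16, value 13 + 8 + 16 + 18 = 55.
crate E + crate H + crate F + crate D + crate C: weight 2 + 2 + 2 + 4 + 5 = 15 ≤ 16, value 13 + 8 + 4 + 16 + 18 = 59.
Best is crate E, crate H, crate F, crate D, and crate C with total value 59.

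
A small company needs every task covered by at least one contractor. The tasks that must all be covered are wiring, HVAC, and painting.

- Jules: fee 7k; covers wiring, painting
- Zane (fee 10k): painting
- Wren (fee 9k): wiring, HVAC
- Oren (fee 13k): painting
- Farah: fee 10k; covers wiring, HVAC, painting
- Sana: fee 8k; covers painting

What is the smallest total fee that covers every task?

10

Farah alone covers wiring, HVAC, painting — every task.
Total fee: 10.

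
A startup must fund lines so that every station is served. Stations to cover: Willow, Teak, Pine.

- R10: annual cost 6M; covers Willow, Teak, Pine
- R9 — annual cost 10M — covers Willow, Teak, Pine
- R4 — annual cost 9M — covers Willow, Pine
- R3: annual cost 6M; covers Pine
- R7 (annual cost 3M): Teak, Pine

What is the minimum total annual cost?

This is a weighted set-cover instance.
R10 alone covers Willow, Teak, Pine — every station.
Total annual cost: 6.

6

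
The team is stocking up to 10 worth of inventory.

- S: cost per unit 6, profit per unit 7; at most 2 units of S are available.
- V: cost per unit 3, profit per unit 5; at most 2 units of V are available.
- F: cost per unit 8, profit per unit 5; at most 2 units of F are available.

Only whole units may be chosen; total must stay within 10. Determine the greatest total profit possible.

12

V has the best ratio (5/3); taking only V gives at most 2×5 = 10 (stopped by the supply cap of 2).
Mixing does better — 1×S and 1×V: cost 9 ≤ 10, profit 1·7 + 1·5 = 12.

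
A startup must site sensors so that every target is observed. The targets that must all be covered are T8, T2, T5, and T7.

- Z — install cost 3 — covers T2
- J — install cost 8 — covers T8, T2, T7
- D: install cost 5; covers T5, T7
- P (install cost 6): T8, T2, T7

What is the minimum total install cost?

Choose D and P: together they cover T8, T2, T5, T7 — every target.
Total install cost: 5 + 6 = 11.
No cover costs less than 11.

11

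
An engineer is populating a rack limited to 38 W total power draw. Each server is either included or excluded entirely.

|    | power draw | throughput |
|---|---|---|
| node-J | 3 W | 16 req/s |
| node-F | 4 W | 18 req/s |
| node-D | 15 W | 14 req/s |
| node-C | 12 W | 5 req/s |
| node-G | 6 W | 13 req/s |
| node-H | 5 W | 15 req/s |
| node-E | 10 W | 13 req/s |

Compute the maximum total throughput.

76

Allowing fractional choices, the relaxed optimum would be about 84.3, but servers are indivisible.
node-J + node-F + node-D + node-G + node-H: power draw 3 + 4 + 15 + 6 + 5 = 33 ≤ 38, throughput 16 + 18 + 14 + 13 + 15 = 76.
node-J + node-F + node-D + node-H + node-E: power draw 3 + 4 + 15 + 5 + 10 = 37 ≤ 38, throughput 16 + 18 + 14 + 15 + 13 = 76.
The maximum throughput is 76; one optimal choice is node-J, node-F, node-D, node-G, and node-H.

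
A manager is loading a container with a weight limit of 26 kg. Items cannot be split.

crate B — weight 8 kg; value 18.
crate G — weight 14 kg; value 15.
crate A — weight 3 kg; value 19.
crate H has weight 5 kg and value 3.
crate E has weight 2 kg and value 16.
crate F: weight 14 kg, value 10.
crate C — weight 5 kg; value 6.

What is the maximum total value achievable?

62

Take crate B, crate A, crate H, crate E, and crate C: weight 8 + 3 + 5 + 2 + 5 = 23 ≤ 26, value 18 + 19 + 3 + 16 + 6 = 62.
No other feasible combination does better.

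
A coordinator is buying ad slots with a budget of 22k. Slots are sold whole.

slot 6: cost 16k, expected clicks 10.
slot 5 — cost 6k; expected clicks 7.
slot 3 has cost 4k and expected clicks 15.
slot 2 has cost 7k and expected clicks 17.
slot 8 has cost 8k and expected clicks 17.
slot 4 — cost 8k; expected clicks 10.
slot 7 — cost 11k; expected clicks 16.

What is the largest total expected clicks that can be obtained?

49

Allowing fractional choices, the relaxed optimum would be about 53.4, but ad slots are indivisible.
slot 3 + slot 2 + slot 7: cost 4 + 7 + 11 = 22 ≤ 22, expected clicks 15 + 17 + 16 = 48.
slot 3 + slot 2 + slot 4: cost 4 + 7 + 8 = 19 ≤ 22, expected clicks 15 + 17 + 10 = 42.
slot 3 + slot 2 + slot 8: cost 4 + 7 + 8 = 19 ≤ 22, expected clicks 15 + 17 + 17 = 49.
Best is slot 3, slot 2, and slot 8 with total expected clicks 49.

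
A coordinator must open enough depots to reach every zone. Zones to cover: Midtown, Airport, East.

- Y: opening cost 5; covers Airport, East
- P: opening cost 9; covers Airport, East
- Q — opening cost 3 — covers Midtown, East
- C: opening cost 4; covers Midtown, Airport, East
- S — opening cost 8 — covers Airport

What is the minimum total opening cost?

C alone covers Midtown, Airport, East — every zone.
Total opening cost: 4.
No cover costs less than 4.

4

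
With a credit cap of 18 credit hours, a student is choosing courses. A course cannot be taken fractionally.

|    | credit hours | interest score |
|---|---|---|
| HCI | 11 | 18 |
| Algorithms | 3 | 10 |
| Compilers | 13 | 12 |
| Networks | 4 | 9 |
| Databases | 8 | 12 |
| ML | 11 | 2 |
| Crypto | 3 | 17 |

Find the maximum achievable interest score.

48

Algorithms + Networks + Databases + Crypto: credit hours 3 + 4 + 8 + 3 = 18 ≤ 18, interest score 10 + 9 + 12 + 17 = 48.
HCI + Algorithms + Crypto: credit hours 11 + 3 + 3 = 17 ≤ 18, interest score 18 + 10 + 17 = 45.
Best is Algorithms, Networks, Databases, and Crypto with total interest score 48.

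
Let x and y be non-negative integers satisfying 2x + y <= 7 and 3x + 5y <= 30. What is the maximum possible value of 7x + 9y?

54

(x,y)=(0,6) is feasible, giving 54.
(x,y)=(1,5) is feasible, giving 52.
The best lattice point is (0,6), giving 54.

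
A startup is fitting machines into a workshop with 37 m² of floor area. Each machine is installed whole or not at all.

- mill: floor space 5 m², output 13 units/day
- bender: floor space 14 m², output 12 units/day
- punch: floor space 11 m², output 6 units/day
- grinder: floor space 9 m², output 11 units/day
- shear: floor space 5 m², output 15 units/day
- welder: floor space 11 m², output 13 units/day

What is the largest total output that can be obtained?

Take mill, bender, shear, and welder: floor space 5 + 14 + 5 + 11 = 35 ≤ 37, output 13 + 12 + 15 + 13 = 53.
No other feasible combination does better.

53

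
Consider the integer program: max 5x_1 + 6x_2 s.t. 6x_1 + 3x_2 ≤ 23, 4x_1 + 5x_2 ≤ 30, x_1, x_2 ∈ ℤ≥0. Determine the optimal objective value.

36

The continuous relaxation peaks at (1.39, 4.89) with value 36.28; rounding to a feasible lattice point costs some objective.
(x_1,x_2)=(0,6): 6·0+3·6=18≤23, 4·0+5·6=30≤30, objective 36.
(x_1,x_2)=(1,5): 6·1+3·5=21≤23, 4·1+5·5=29≤30, objective 35.
(x_1,x_2)=(0,5): 6·0+3·5=15≤23, 4·0+5·5=25≤30, objective 30.
(x_1,x_2)=(1,4): 6·1+3·4=18≤23, 4·1+5·4=24≤30, objective 29.
Maximum is 36 at (x_1,x_2)=(0,6).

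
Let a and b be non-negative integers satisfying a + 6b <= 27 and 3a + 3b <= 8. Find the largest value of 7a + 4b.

(a,b)=(2,0) is feasible, giving 14.
(a,b)=(1,1) is feasible, giving 11.
Maximum is 14 at (a,b)=(2,0).

14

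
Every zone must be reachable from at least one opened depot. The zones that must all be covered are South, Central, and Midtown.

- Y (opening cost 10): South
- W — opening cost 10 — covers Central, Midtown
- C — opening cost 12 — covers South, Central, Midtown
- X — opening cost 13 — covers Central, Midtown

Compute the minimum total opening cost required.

C alone covers South, Central, Midtown — every zone.
Total opening cost: 12.
No cover costs less than 12.

12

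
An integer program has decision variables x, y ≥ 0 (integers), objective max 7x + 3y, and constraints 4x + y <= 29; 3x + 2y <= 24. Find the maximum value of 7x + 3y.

52

The continuous relaxation peaks at (6.8, 1.8) with value 53.00; rounding to a feasible lattice point costs some objective.
(x,y)=(7,1): 4·7+1·1=29≤29, 3·7+2·1=23≤24, objective 52.
(x,y)=(7,0): 4·7+1·0=28≤29, 3·7+2·0=21≤24, objective 49.
(x,y)=(6,2): 4·6+1·2=26≤29, 3·6+2·2=22≤24, objective 48.
Maximum is 52 at (x,y)=(7,1).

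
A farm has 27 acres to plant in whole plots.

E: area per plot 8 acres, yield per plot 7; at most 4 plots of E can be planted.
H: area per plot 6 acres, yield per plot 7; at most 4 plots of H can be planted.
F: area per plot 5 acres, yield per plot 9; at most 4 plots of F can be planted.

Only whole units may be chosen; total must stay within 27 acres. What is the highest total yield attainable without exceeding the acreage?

F has the best ratio (9/5); taking only F gives at most 4×9 = 36 (stopped by the supply cap of 4).
Mixing does better — 1×H and 4×F: area 26 ≤ 27, yield 1·7 + 4·9 = 43.

43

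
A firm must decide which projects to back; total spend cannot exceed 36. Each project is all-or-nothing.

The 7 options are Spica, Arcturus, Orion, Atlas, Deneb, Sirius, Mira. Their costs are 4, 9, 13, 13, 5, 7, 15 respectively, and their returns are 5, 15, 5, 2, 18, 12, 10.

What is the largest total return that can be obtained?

This is a 0-1 knapsack instance.
Take Arcturus, Deneb, Sirius, and Mira: cost 9 + 5 + 7 + 15 = 36 ≤ 36, return 15 + 18 + 12 + 10 = 55.
No other feasible combination does better.

55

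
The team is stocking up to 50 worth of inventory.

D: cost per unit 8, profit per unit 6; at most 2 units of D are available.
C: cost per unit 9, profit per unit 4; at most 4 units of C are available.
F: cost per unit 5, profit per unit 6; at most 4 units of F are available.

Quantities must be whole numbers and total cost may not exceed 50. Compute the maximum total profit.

40

1×D, 2×C, and 4×F: cost 46 ≤ 50, profit 1·6 + 2·4 + 4·6 = 38.
2×D, 1×C, and 4×F: cost 45 ≤ 50, profit 2·6 + 1·4 + 4·6 = 40.
Best is 40.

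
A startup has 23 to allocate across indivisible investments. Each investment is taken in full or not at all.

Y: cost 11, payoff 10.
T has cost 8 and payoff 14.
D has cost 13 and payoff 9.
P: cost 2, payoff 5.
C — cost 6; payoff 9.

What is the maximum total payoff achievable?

29

This is a 0-1 knapsack instance.
Allowing fractional choices, the relaxed optimum would be about 34.4, but investments are indivisible.
T + D + P: cost 8 + 13 + 2 = 23 ≤ 23, payoff 14 + 9 + 5 = 28.
T + P + C: cost 8 + 2 + 6 = 16 ≤ 23, payoff 14 + 5 + 9 = 28.
Y + T + P: cost 11 + 8 + 2 = 21 ≤ 23, payoff 10 + 14 + 5 = 29.
Best is Y, T, and P with total payoff 29.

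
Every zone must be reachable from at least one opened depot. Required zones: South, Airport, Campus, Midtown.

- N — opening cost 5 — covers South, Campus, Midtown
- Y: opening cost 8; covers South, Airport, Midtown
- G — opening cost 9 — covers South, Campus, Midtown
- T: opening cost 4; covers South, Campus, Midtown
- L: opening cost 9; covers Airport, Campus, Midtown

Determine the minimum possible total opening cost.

Choose Y and T: together they cover South, Airport, Campus, Midtown — every zone.
Total opening cost: 8 + 4 = 12.
No cover costs less than 12.

12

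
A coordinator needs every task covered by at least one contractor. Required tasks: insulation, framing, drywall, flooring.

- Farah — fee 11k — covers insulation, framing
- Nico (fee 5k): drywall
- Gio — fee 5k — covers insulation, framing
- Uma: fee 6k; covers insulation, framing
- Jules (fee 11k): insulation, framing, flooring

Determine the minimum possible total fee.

16

The greedy cost-per-new-task heuristic would pick Gio, Nico, and Jules for 21, but a cheaper cover exists.
Choose Nico and Jules: together they cover insulation, framing, drywall, flooring — every task.
Total fee: 5 + 11 = 16.
No cover costs less than 16.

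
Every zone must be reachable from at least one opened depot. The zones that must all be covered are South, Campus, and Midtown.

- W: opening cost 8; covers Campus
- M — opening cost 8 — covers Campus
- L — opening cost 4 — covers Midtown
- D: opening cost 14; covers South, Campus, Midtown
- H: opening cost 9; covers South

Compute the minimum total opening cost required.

This is an integer covering problem.
D alone covers South, Campus, Midtown — every zone.
Total opening cost: 14.

14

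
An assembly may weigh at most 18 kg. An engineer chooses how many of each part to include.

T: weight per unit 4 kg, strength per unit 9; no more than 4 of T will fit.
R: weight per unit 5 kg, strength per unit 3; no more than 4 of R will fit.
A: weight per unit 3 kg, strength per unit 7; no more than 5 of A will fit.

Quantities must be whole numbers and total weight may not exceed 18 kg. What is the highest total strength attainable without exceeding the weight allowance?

41

A has the best ratio (7/3); taking only A gives at most 5×7 = 35 (stopped by the supply cap of 5).
Mixing does better — 3×T and 2×A: weight 18 ≤ 18, strength 3·9 + 2·7 = 41.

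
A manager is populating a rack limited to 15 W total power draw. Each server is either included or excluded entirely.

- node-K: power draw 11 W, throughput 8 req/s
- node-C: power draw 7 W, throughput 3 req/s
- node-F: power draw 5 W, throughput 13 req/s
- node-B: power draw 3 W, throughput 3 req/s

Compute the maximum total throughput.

19

node-C + node-F: power draw 7 + 5 = 12 ≤ 15, throughput 3 + 13 = 16.
node-C + node-F + node-B: power draw 7 + 5 + 3 = 15 ≤ 15, throughput 3 + 13 + 3 = 19.
node-F + node-B: power draw 5 + 3 = 8 ≤ 15, throughput 13 + 3 = 16.
Best is node-C, node-F, and node-B with total throughput 19.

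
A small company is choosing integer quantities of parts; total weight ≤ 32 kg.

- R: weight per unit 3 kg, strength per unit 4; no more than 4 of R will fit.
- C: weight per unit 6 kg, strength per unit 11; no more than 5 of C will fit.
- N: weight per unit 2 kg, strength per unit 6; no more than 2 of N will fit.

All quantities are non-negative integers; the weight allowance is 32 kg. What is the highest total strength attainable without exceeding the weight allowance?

This is a bounded integer knapsack.
Take 5×C and 1×N: weight 32 ≤ 32, strength 5·11 + 1·6 = 61.
No other integer combination yields more.

61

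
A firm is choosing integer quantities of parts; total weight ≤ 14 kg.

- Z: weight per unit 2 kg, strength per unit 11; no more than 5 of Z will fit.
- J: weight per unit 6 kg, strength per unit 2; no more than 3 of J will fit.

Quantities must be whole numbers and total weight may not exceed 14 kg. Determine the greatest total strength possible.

55

Take 5×Z: weight 10 ≤ 14, strength 5·11 = 55.
Z has the best ratio (11/2) and is taken to its limit of 5; remaining capacity is filled optimally with the others.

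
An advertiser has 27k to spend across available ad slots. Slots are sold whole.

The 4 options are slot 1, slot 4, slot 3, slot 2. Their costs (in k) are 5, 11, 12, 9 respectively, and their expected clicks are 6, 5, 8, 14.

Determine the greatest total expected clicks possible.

28

Allowing fractional choices, the relaxed optimum would be about 28.5, but ad slots are indivisible.
slot 1 + slot 4 + slot 2: cost 5 + 11 + 9 = 25 ≤ 27, expected clicks 6 + 5 + 14 = 25.
slot 3 + slot 2: cost 12 + 9 = 21 ≤ 27, expected clicks 8 + 14 = 22.
slot 1 + slot 3 + slot 2: cost 5 + 12 + 9 = 26 ≤ 27, expected clicks 6 + 8 + 14 = 28.
Best is slot 1, slot 3, and slot 2 with total expected clicks 28.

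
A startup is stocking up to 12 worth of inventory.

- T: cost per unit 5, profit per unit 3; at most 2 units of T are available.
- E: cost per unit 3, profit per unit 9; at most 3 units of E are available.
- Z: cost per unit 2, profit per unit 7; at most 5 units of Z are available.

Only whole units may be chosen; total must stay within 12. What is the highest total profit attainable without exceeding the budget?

39

This is a bounded integer knapsack.
Z has the best ratio (7/2); taking only Z gives at most 5×7 = 35 (stopped by the supply cap of 5).
Mixing does better — 2×E and 3×Z: cost 12 ≤ 12, profit 2·9 + 3·7 = 39.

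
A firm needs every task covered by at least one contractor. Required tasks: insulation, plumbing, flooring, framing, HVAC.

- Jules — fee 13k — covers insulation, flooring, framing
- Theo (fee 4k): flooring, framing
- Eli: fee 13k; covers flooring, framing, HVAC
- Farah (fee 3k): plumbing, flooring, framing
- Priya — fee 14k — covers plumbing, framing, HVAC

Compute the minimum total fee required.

27

Choose Jules and Priya: together they cover insulation, plumbing, flooring, framing, HVAC — every task.
Total fee: 13 + 14 = 27.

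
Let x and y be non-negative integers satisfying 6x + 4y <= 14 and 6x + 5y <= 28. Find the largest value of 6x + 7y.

21

Relaxing integrality, the LP optimum is 24.50 at (x,y) = (0, 3.5), which is not an integer point.
(x,y)=(0,3): 6·0+4·3=12≤14, 6·0+5·3=15≤28, objective 21.
(x,y)=(1,2): 6·1+4·2=14≤14, 6·1+5·2=16≤28, objective 20.
No feasible integer point exceeds 21.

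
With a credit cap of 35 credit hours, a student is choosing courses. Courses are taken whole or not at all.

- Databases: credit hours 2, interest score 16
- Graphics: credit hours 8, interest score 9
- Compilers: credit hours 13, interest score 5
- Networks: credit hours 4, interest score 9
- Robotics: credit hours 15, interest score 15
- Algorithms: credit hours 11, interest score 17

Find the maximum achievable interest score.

Treat it as a binary knapsack problem.
Allowing fractional choices, the relaxed optimum would be about 61.0, but courses are indivisible.
Databases + Graphics + Networks + Robotics: credit hours 2 + 8 + 4 + 15 = 29 ≤ 35, interest score 16 + 9 + 9 + 15 = 49.
Databases + Graphics + Networks + Algorithms: credit hours 2 + 8 + 4 + 11 = 25 ≤ 35, interest score 16 + 9 + 9 + 17 = 51.
Databases + Networks + Robotics + Algorithms: credit hours 2 + 4 + 15 + 11 = 32 ≤ 35, interest score 16 + 9 + 15 + 17 = 57.
Best is Databases, Networks, Robotics, and Algorithms with total interest score 57.

57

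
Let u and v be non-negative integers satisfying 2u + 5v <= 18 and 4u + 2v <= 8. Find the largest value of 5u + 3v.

Relaxing integrality, the LP optimum is 11.75 at (u,v) = (0.25, 3.5), which is not an integer point.
(u,v)=(1,2): 2·1+5·2=12≤18, 4·1+2·2=8≤8, objective 11.
(u,v)=(0,3): 2·0+5·3=15≤18, 4·0+2·3=6≤8, objective 9.
No feasible integer point exceeds 11.

11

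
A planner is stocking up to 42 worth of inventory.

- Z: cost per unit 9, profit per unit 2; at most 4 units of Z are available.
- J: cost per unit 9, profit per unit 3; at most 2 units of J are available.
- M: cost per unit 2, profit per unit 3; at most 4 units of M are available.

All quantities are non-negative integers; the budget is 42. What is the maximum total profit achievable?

20

This is a bounded integer knapsack.
1×Z, 2×J, and 4×M: cost 35 ≤ 42, profit 1·2 + 2·3 + 4·3 = 20.
2×Z, 1×J, and 4×M: cost 35 ≤ 42, profit 2·2 + 1·3 + 4·3 = 19.
Best is 20.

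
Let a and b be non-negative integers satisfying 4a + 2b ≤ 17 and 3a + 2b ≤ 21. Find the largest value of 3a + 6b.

(a,b)=(0,8): 4·0+2·8=16≤17, 3·0+2·8=16≤21, objective 48.
(a,b)=(0,7): 4·0+2·7=14≤17, 3·0+2·7=14≤21, objective 42.
No feasible integer point exceeds 48.

48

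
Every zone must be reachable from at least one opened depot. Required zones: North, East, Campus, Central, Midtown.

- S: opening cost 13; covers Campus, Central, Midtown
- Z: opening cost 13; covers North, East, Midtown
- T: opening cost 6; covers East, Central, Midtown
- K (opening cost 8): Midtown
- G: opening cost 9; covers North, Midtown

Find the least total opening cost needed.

26

The greedy cost-per-new-zone heuristic would pick T, G, and S for 28, but a cheaper cover exists.
Choose S and Z: together they cover North, East, Campus, Central, Midtown — every zone.
Total opening cost: 13 + 13 = 26.
No cover costs less than 26.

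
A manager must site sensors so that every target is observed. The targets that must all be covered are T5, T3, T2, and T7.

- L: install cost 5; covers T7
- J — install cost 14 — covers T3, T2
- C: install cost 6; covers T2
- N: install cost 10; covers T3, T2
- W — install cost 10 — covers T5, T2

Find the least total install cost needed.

Choose L, N, and W: together they cover T5, T3, T2, T7 — every target.
Total install cost: 5 + 10 + 10 = 25.
No cover costs less than 25.

25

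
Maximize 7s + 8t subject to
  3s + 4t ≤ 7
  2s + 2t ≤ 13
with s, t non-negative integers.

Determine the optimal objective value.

15

The continuous relaxation peaks at (2.33, 0) with value 16.33; rounding to a feasible lattice point costs some objective.
(s,t)=(1,1) is feasible, giving 15.
(s,t)=(2,0) is feasible, giving 14.
Maximum is 15 at (s,t)=(1,1).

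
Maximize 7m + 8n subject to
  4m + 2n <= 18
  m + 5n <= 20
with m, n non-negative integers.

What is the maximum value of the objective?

45

(m,n)=(3,3): 4·3+2·3=18≤18, 1·3+5·3=18≤20, objective 45.
(m,n)=(2,3): 4·2+2·3=14≤18, 1·2+5·3=17≤20, objective 38.
(m,n)=(3,2): 4·3+2·2=16≤18, 1·3+5·2=13≤20, objective 37.
The best lattice point is (3,3), giving 45.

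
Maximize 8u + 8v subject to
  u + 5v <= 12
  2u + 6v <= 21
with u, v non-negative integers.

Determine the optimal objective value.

80

Relaxing integrality, the LP optimum is 84.00 at (u,v) = (10.5, 0), which is not an integer point.
(u,v)=(10,0): 1·10+5·0=10≤12, 2·10+6·0=20≤21, objective 80.
(u,v)=(9,0): 1·9+5·0=9≤12, 2·9+6·0=18≤21, objective 72.
Maximum is 80 at (u,v)=(10,0).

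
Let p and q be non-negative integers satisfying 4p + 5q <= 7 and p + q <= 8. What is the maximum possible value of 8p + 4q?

8

Relaxing integrality, the LP optimum is 14.00 at (p,q) = (1.75, 0), which is not an integer point.
(p,q)=(1,0): 4·1+5·0=4≤7, 1·1+1·0=1≤8, objective 8.
(p,q)=(0,1): 4·0+5·1=5≤7, 1·0+1·1=1≤8, objective 4.
(p,q)=(0,0): 4·0+5·0=0≤7, 1·0+1·0=0≤8, objective 0.
No feasible integer point exceeds 8.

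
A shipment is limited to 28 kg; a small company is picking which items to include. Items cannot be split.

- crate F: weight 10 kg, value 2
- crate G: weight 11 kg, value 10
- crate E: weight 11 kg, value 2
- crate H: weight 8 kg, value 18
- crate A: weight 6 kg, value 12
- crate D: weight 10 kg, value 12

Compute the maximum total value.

42

crate G + crate H + crate A: weight 11 + 8 + 6 = 25 ≤ 28, value 10 + 18 + 12 = 40.
crate H + crate A + crate D: weight 8 + 6 + 10 = 24 ≤ 28, value 18 + 12 + 12 = 42.
Best is crate H, crate A, and crate D with total value 42.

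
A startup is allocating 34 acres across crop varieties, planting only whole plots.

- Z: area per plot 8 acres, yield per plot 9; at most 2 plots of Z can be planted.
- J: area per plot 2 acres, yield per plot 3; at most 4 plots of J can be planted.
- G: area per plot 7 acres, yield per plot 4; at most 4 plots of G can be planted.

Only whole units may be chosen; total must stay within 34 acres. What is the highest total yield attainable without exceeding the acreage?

J has the best ratio (3/2); taking only J gives at most 4×3 = 12 (stopped by the supply cap of 4).
Mixing does better — 2×Z, 4×J, and 1×G: area 31 ≤ 34, yield 2·9 + 4·3 + 1·4 = 34.

34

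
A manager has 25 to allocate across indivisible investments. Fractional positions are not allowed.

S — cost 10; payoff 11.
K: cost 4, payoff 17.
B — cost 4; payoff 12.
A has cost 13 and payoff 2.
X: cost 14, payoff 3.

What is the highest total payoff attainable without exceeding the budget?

Take S, K, and B: cost 10 + 4 + 4 = 18 ≤ 25, payoff 11 + 17 + 12 = 40.
No other feasible combination does better.

40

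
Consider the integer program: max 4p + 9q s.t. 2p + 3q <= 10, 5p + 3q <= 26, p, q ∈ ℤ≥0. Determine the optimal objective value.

27

(p,q)=(0,3): 2·0+3·3=9≤10, 5·0+3·3=9≤26, objective 27.
(p,q)=(1,2): 2·1+3·2=8≤10, 5·1+3·2=11≤26, objective 22.
Maximum is 27 at (p,q)=(0,3).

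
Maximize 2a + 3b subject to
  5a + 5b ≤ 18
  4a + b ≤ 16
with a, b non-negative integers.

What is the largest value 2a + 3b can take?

Relaxing integrality, the LP optimum is 10.80 at (a,b) = (0, 3.6), which is not an integer point.
(a,b)=(0,3) is feasible, giving 9.
(a,b)=(1,2) is feasible, giving 8.
(a,b)=(0,2) is feasible, giving 6.
Maximum is 9 at (a,b)=(0,3).

9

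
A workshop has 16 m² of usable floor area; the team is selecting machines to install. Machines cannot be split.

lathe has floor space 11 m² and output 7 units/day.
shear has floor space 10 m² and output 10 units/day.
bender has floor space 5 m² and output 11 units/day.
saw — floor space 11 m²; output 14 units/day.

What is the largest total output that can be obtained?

bender + saw: floor space 5 + 11 = 16 ≤ 16, output 11 + 14 = 25.
shear + bender: floor space 10 + 5 = 15 ≤ 16, output 10 + 11 = 21.
Best is bender and saw with total output 25.

25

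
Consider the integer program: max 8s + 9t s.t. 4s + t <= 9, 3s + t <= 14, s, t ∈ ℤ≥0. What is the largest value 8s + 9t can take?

81

(s,t)=(0,9): 4·0+1·9=9≤9, 3·0+1·9=9≤14, objective 81.
(s,t)=(0,8): 4·0+1·8=8≤9, 3·0+1·8=8≤14, objective 72.
The best lattice point is (0,9), giving 81.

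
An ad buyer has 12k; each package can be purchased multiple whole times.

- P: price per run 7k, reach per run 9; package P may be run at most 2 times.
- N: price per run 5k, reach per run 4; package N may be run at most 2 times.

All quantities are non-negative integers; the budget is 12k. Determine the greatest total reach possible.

P has the best ratio (9/7); taking only P gives at most 1×9 = 9 (stopped by the price limit).
Mixing does better — 1×P and 1×N: price 12 ≤ 12, reach 1·9 + 1·4 = 13.

13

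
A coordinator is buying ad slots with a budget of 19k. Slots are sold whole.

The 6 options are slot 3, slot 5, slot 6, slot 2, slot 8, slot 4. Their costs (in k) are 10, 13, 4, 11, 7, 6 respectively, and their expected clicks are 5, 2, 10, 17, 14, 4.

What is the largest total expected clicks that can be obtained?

slot 2 + slot 8: cost 11 + 7 = 18 ≤ 19, expected clicks 17 + 14 = 31.
slot 6 + slot 8 + slot 4: cost 4 + 7 + 6 = 17 ≤ 19, expected clicks 10 + 14 + 4 = 28.
slot 6 + slot 2: cost 4 + 11 = 15 ≤ 19, expected clicks 10 + 17 = 27.
Best is slot 2 and slot 8 with total expected clicks 31.

31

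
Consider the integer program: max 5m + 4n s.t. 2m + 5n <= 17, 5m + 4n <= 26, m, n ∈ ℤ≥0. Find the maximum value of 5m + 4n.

25

Relaxing integrality, the LP optimum is 26.00 at (m,n) = (5.2, 0), which is not an integer point.
(m,n)=(5,0): 2·5+5·0=10≤17, 5·5+4·0=25≤26, objective 25.
(m,n)=(4,1): 2·4+5·1=13≤17, 5·4+4·1=24≤26, objective 24.
(m,n)=(4,0): 2·4+5·0=8≤17, 5·4+4·0=20≤26, objective 20.
The best lattice point is (5,0), giving 25.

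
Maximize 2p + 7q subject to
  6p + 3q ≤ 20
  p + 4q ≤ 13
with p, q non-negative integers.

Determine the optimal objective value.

Relaxing integrality, the LP optimum is 23.24 at (p,q) = (1.95, 2.76), which is not an integer point.
(p,q)=(1,3): 6·1+3·3=15≤20, 1·1+4·3=13≤13, objective 23.
(p,q)=(0,3): 6·0+3·3=9≤20, 1·0+4·3=12≤13, objective 21.
(p,q)=(2,2): 6·2+3·2=18≤20, 1·2+4·2=10≤13, objective 18.
(p,q)=(1,2): 6·1+3·2=12≤20, 1·1+4·2=9≤13, objective 16.
No feasible integer point exceeds 23.

23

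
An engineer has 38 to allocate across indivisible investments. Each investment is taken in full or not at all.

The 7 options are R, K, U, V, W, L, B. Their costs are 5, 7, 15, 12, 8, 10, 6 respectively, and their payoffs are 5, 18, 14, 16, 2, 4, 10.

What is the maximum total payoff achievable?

51

This is an integer program with binary decision variables.
R + K + V + W + B: cost 5 + 7 + 12 + 8 + 6 = 38 ≤ 38, payoff 5 + 18 + 16 + 2 + 10 = 51.
R + K + V + B: cost 5 + 7 + 12 + 6 = 30 ≤ 38, payoff 5 + 18 + 16 + 10 = 49.
K + U + V: cost 7 + 15 + 12 = 34 ≤ 38, payoff 18 + 14 + 16 = 48.
Best is R, K, V, W, and B with total payoff 51.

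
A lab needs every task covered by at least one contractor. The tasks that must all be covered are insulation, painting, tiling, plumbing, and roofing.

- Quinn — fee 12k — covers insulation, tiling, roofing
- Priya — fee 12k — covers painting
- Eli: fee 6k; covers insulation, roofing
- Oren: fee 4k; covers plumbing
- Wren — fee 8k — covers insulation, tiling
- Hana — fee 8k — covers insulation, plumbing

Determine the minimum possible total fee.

28

Choose Quinn, Priya, and Oren: together they cover insulation, painting, tiling, plumbing, roofing — every task.
Total fee: 12 + 12 + 4 = 28.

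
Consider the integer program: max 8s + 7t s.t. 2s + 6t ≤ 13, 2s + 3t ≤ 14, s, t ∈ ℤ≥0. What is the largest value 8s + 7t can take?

48

The continuous relaxation peaks at (6.5, 0) with value 52.00; rounding to a feasible lattice point costs some objective.
(s,t)=(6,0): 2·6+6·0=12≤13, 2·6+3·0=12≤14, objective 48.
(s,t)=(5,0): 2·5+6·0=10≤13, 2·5+3·0=10≤14, objective 40.
No feasible integer point exceeds 48.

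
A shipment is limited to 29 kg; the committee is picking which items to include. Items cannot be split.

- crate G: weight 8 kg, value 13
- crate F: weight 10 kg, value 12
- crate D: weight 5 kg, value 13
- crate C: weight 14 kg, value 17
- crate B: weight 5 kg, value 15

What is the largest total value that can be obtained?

Allowing fractional choices, the relaxed optimum would be about 54.4, but items are indivisible.
crate G + crate C + crate B: weight 8 + 14 + 5 = 27 ≤ 29, value 13 + 17 + 15 = 45.
crate G + crate F + crate D + crate B: weight 8 + 10 + 5 + 5 = 28 ≤ 29, value 13 + 12 + 13 + 15 = 53.
crate D + crate C + crate B: weight 5 + 14 + 5 = 24 ≤ 29, value 13 + 17 + 15 = 45.
Best is crate G, crate F, crate D, and crate B with total value 53.

53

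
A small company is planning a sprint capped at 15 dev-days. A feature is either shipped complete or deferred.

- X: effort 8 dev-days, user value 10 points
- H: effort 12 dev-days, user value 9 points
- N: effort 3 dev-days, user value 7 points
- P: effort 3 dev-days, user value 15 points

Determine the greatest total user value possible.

Take X, N, and P: effort 8 + 3 + 3 = 14 ≤ 15, user value 10 + 7 + 15 = 32.
No other feasible combination does better.

32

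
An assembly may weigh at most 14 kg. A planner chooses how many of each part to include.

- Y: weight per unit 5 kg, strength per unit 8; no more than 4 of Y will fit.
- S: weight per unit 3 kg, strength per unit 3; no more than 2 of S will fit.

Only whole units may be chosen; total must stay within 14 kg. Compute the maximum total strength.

2×Y: weight 10 ≤ 14, strength 2·8 = 16.
2×Y and 1×S: weight 13 ≤ 14, strength 2·8 + 1·3 = 19.
Best is 19.

19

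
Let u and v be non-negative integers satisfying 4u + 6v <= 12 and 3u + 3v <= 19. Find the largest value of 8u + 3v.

24

(u,v)=(3,0) is feasible, giving 24.
(u,v)=(2,0) is feasible, giving 16.
The best lattice point is (3,0), giving 24.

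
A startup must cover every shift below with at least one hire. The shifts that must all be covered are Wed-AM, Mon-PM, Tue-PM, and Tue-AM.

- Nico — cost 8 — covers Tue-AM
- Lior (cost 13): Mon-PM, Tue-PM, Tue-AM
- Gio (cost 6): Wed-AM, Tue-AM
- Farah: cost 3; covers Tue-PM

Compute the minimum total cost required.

19

Choose Lior and Gio: together they cover Wed-AM, Mon-PM, Tue-PM, Tue-AM — every shift.
Total cost: 13 + 6 = 19.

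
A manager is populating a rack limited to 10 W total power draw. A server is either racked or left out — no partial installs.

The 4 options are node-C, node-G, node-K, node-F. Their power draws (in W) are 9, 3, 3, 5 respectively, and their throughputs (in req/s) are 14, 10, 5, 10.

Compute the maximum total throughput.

20

Allowing fractional choices, the relaxed optimum would be about 23.3, but servers are indivisible.
node-G + node-K: power draw 3 + 3 = 6 ≤ 10, throughput 10 + 5 = 15.
node-G + node-F: power draw 3 + 5 = 8 ≤ 10, throughput 10 + 10 = 20.
node-K + node-F: power draw 3 + 5 = 8 ≤ 10, throughput 5 + 10 = 15.
Best is node-G and node-F with total throughput 20.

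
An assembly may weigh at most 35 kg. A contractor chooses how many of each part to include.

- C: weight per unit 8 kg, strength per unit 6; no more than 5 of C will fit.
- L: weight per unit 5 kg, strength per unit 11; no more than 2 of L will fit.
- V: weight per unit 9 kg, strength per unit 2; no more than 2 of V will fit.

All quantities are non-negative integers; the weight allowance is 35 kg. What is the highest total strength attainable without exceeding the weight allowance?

40

2×C, 2×L, and 1×V: weight 35 ≤ 35, strength 2·6 + 2·11 + 1·2 = 36.
3×C and 2×L: weight 34 ≤ 35, strength 3·6 + 2·11 = 40.
Best is 40.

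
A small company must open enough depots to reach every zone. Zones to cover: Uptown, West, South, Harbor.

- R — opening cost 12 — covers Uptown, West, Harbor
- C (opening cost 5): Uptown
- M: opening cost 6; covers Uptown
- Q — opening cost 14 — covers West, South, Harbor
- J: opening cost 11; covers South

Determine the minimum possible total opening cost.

Choose C and Q: together they cover Uptown, West, South, Harbor — every zone.
Total opening cost: 5 + 14 = 19.

19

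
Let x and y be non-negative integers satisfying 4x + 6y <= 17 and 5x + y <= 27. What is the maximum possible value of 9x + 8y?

36

Relaxing integrality, the LP optimum is 38.25 at (x,y) = (4.25, 0), which is not an integer point.
(x,y)=(4,0): 4·4+6·0=16≤17, 5·4+1·0=20≤27, objective 36.
(x,y)=(3,0): 4·3+6·0=12≤17, 5·3+1·0=15≤27, objective 27.
Maximum is 36 at (x,y)=(4,0).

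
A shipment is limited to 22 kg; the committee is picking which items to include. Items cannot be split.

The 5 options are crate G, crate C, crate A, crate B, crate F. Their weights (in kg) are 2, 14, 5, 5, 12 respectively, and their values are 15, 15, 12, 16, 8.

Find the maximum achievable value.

46

crate G + crate C + crate B: weight 2 + 14 + 5 = 21 ≤ 22, value 15 + 15 + 16 = 46.
crate G + crate A + crate B: weight 2 + 5 + 5 = 12 ≤ 22, value 15 + 12 + 16 = 43.
Best is crate G, crate C, and crate B with total value 46.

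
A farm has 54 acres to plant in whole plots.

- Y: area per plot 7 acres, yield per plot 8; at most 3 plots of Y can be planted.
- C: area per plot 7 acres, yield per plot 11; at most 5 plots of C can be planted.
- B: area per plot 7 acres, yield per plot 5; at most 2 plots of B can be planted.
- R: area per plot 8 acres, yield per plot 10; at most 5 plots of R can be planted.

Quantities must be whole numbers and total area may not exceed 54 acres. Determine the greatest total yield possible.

75

C has the best ratio (11/7); taking only C gives at most 5×11 = 55 (stopped by the supply cap of 5).
Mixing does better — 5×C and 2×R: area 51 ≤ 54, yield 5·11 + 2·10 = 75.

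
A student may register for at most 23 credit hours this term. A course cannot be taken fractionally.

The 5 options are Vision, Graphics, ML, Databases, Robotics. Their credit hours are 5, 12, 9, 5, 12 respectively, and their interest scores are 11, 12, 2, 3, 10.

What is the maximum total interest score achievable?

26

This is an integer program with binary decision variables.
Vision + Graphics: credit hours 5 + 12 = 17 ≤ 23, interest score 11 + 12 = 23.
Vision + Graphics + Databases: credit hours 5 + 12 + 5 = 22 ≤ 23, interest score 11 + 12 + 3 = 26.
Vision + Databases + Robotics: credit hours 5 + 5 + 12 = 22 ≤ 23, interest score 11 + 3 + 10 = 24.
Best is Vision, Graphics, and Databases with total interest score 26.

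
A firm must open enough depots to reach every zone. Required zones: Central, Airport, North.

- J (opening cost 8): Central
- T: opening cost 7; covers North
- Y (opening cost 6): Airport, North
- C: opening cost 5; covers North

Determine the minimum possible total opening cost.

Choose J and Y: together they cover Central, Airport, North — every zone.
Total opening cost: 8 + 6 = 14.
No cover costs less than 14.

14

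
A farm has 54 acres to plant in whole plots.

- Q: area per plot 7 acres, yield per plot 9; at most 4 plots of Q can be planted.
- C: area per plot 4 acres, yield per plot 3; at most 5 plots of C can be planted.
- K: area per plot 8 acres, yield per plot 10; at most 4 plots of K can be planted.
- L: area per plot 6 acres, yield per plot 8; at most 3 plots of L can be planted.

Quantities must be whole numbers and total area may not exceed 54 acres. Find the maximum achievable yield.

This is a bounded integer knapsack.
1×C, 4×K, and 3×L: area 54 ≤ 54, yield 1·3 + 4·10 + 3·8 = 67.
4×Q, 1×K, and 3×L: area 54 ≤ 54, yield 4·9 + 1·10 + 3·8 = 70.
Best is 70.

70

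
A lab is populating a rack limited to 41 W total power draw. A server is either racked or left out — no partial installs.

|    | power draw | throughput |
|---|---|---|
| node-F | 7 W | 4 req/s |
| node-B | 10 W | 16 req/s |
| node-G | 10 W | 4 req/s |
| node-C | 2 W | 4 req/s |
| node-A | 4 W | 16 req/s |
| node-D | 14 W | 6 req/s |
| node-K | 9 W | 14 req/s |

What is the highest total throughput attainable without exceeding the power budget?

Treat it as a binary knapsack problem.
node-F + node-B + node-C + node-A + node-K: power draw 7 + 10 + 2 + 4 + 9 = 32 ≤ 41, throughput 4 + 16 + 4 + 16 + 14 = 54.
node-B + node-C + node-A + node-D + node-K: power draw 10 + 2 + 4 + 14 + 9 = 39 ≤ 41, throughput 16 + 4 + 16 + 6 + 14 = 56.
node-B + node-G + node-C + node-A + node-K: power draw 10 + 10 + 2 + 4 + 9 = 35 ≤ 41, throughput 16 + 4 + 4 + 16 + 14 = 54.
Best is node-B, node-C, node-A, node-D, and node-K with total throughput 56.

56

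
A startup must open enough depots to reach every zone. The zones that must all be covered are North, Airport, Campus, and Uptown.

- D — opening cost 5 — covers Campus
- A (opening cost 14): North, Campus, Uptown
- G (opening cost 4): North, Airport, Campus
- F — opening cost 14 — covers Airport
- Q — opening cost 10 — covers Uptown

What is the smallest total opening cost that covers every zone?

14

Choose G and Q: together they cover North, Airport, Campus, Uptown — every zone.
Total opening cost: 4 + 10 = 14.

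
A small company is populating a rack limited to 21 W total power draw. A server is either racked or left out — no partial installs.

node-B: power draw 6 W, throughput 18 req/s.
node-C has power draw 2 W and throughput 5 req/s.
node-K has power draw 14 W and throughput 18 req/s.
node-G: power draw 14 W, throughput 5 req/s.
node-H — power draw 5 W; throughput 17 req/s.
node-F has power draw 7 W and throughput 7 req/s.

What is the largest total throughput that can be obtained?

This is an integer program with binary decision variables.
node-B + node-C + node-H + node-F: power draw 6 + 2 + 5 + 7 = 20 ≤ 21, throughput 18 + 5 + 17 + 7 = 47.
node-B + node-H + node-F: power draw 6 + 5 + 7 = 18 ≤ 21, throughput 18 + 17 + 7 = 42.
Best is node-B, node-C, node-H, and node-F with total throughput 47.

47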